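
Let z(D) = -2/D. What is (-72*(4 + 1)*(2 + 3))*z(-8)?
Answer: -450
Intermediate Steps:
(-72*(4 + 1)*(2 + 3))*z(-8) = (-72*(4 + 1)*(2 + 3))*(-2/(-8)) = (-360*5)*(-2*(-⅛)) = -72*25*(¼) = -1800*¼ = -450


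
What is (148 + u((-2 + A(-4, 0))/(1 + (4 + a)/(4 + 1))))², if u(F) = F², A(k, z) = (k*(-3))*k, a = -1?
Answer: 323748049/256 ≈ 1.2646e+6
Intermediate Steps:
A(k, z) = -3*k² (A(k, z) = (-3*k)*k = -3*k²)
(148 + u((-2 + A(-4, 0))/(1 + (4 + a)/(4 + 1))))² = (148 + ((-2 - 3*(-4)²)/(1 + (4 - 1)/(4 + 1)))²)² = (148 + ((-2 - 3*16)/(1 + 3/5))²)² = (148 + ((-2 - 48)/(1 + 3*(⅕)))²)² = (148 + (-50/(1 + ⅗))²)² = (148 + (-50/8/5)²)² = (148 + (-50*5/8)²)² = (148 + (-125/4)²)² = (148 + 15625/16)² = (17993/16)² = 323748049/256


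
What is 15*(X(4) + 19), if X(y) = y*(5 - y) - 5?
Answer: 270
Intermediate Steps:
X(y) = -5 + y*(5 - y)
15*(X(4) + 19) = 15*((-5 - 1*4**2 + 5*4) + 19) = 15*((-5 - 1*16 + 20) + 19) = 15*((-5 - 16 + 20) + 19) = 15*(-1 + 19) = 15*18 = 270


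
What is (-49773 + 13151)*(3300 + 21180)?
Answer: -896506560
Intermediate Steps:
(-49773 + 13151)*(3300 + 21180) = -36622*24480 = -896506560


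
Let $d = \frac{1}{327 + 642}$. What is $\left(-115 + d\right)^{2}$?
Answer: $\frac{12417536356}{938961} \approx 13225.0$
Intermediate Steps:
$d = \frac{1}{969} \approx 0.001032$
$\left(-115 + d\right)^{2} = \left(-115 + \frac{1}{969}\right)^{2} = \left(- \frac{111434}{969}\right)^{2} = \frac{12417536356}{938961}$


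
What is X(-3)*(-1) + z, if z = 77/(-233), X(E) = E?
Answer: 622/233 ≈ 2.6695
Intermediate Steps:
z = -77/233 (z = 77*(-1/233) = -77/233 ≈ -0.33047)
X(-3)*(-1) + z = -3*(-1) - 77/233 = 3 - 77/233 = 622/233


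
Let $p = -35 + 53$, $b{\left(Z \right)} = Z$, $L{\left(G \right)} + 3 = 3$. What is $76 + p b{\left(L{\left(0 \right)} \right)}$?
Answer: $76$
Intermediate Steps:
$L{\left(G \right)} = 0$ ($L{\left(G \right)} = -3 + 3 = 0$)
$p = 18$
$76 + p b{\left(L{\left(0 \right)} \right)} = 76 + 18 \cdot 0 = 76 + 0 = 76$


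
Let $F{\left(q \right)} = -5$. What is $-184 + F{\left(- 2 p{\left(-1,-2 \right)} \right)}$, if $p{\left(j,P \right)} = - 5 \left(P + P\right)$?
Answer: $-189$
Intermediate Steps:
$p{\left(j,P \right)} = - 10 P$ ($p{\left(j,P \right)} = - 5 \cdot 2 P = - 10 P$)
$-184 + F{\left(- 2 p{\left(-1,-2 \right)} \right)} = -184 - 5 = -189$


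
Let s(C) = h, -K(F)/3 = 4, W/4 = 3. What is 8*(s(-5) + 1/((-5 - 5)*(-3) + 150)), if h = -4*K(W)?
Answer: 17282/45 ≈ 384.04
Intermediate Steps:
W = 12 (W = 4*3 = 12)
K(F) = -12 (K(F) = -3*4 = -12)
h = 48 (h = -4*(-12) = 48)
s(C) = 48
8*(s(-5) + 1/((-5 - 5)*(-3) + 150)) = 8*(48 + 1/((-5 - 5)*(-3) + 150)) = 8*(48 + 1/(-10*(-3) + 150)) = 8*(48 + 1/(30 + 150)) = 8*(48 + 1/180) = 8*(8641/180) = 17282/45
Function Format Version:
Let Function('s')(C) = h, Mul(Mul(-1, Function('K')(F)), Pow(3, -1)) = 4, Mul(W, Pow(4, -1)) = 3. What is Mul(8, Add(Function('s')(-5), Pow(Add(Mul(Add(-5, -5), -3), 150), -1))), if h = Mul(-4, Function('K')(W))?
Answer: Rational(17282, 45) ≈ 384.04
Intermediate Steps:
W = 12 (W = Mul(4, 3) = 12)
Function('K')(F) = -12 (Function('K')(F) = Mul(-3, 4) = -12)
h = 48 (h = Mul(-4, -12) = 48)
Function('s')(C) = 48
Mul(8, Add(Function('s')(-5), Pow(Add(Mul(Add(-5, -5), -3), 150), -1))) = Mul(8, Add(48, Pow(Add(Mul(Add(-5, -5), -3), 150), -1))) = Mul(8, Add(48, Pow(Add(Mul(-10, -3), 150), -1))) = Mul(8, Add(48, Pow(Add(30, 150), -1))) = Mul(8, Add(48, Pow(180, -1))) = Mul(8, Add(48, Rational(1, 180))) = Mul(8, Rational(8641, 180)) = Rational(17282, 45)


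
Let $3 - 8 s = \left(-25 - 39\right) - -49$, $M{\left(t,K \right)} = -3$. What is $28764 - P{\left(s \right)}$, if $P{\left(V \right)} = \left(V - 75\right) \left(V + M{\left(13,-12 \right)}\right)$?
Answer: $\frac{459351}{16} \approx 28709.0$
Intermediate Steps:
$s = \frac{9}{4}$ ($s = \frac{3}{8} - \frac{\left(-25 - 39\right) - -49}{8} = \frac{3}{8} - \frac{\left(-25 - 39\right) + 49}{8} = \frac{3}{8} - \frac{-64 + 49}{8} = \frac{3}{8} - - \frac{15}{8} = \frac{3}{8} + \frac{15}{8} = \frac{9}{4} \approx 2.25$)
$P{\left(V \right)} = \left(-75 + V\right) \left(-3 + V\right)$ ($P{\left(V \right)} = \left(V - 75\right) \left(V - 3\right) = \left(-75 + V\right) \left(-3 + V\right)$)
$28764 - P{\left(s \right)} = 28764 - \left(225 + \left(\frac{9}{4}\right)^{2} - \frac{351}{2}\right) = 28764 - \left(225 + \frac{81}{16} - \frac{351}{2}\right) = 28764 - \frac{873}{16} = \frac{459351}{16}$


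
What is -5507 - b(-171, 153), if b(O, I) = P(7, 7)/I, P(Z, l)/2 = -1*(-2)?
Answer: -842575/153 ≈ -5507.0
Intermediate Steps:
P(Z, l) = 4 (P(Z, l) = 2*(-1*(-2)) = 2*2 = 4)
b(O, I) = 4/I
-5507 - b(-171, 153) = -5507 - 4/153 = -842575/153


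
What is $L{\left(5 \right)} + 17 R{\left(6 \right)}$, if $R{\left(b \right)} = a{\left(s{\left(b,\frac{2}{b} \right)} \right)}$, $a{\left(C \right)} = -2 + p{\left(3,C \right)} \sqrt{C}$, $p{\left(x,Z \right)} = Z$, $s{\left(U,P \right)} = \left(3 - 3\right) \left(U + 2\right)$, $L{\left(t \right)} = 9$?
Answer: $-25$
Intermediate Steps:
$s{\left(U,P \right)} = 0$ ($s{\left(U,P \right)} = 0 \left(2 + U\right) = 0$)
$a{\left(C \right)} = -2 + C^{\frac{3}{2}}$ ($a{\left(C \right)} = -2 + C \sqrt{C} = -2 + C^{\frac{3}{2}}$)
$R{\left(b \right)} = -2$ ($R{\left(b \right)} = -2 + 0^{\frac{3}{2}} = -2 + 0 = -2$)
$L{\left(5 \right)} + 17 R{\left(6 \right)} = 9 + 17 \left(-2\right) = 9 - 34 = -25$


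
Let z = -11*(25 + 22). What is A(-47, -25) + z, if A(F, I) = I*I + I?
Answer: 83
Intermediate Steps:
A(F, I) = I + I**2 (A(F, I) = I**2 + I = I + I**2)
z = -517 (z = -11*47 = -517)
A(-47, -25) + z = -25*(1 - 25) - 517 = -25*(-24) - 517 = 600 - 517 = 83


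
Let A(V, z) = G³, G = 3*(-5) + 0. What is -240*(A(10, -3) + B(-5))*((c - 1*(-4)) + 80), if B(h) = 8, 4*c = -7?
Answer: 66464580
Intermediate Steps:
c = -7/4 (c = (¼)*(-7) = -7/4 ≈ -1.7500)
G = -15 (G = -15 + 0 = -15)
A(V, z) = -3375 (A(V, z) = (-15)³ = -3375)
-240*(A(10, -3) + B(-5))*((c - 1*(-4)) + 80) = -240*(-3375 + 8)*((-7/4 - 1*(-4)) + 80) = -(-808080)*((-7/4 + 4) + 80) = -(-808080)*(9/4 + 80) = -(-808080)*329/4 = -240*(-1107743/4) = 66464580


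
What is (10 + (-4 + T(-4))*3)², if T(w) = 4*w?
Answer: 2500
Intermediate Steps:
(10 + (-4 + T(-4))*3)² = (10 + (-4 + 4*(-4))*3)² = (10 + (-4 - 16)*3)² = (10 - 20*3)² = (10 - 60)² = (-50)² = 2500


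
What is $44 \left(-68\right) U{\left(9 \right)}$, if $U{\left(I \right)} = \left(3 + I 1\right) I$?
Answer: $-323136$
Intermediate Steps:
$U{\left(I \right)} = I \left(3 + I\right)$ ($U{\left(I \right)} = \left(3 + I\right) I = I \left(3 + I\right)$)
$44 \left(-68\right) U{\left(9 \right)} = 44 \left(-68\right) 9 \left(3 + 9\right) = - 2992 \cdot 9 \cdot 12 = \left(-2992\right) 108 = -323136$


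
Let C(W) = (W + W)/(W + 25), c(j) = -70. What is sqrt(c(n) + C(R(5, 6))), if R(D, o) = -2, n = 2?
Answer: I*sqrt(37122)/23 ≈ 8.377*I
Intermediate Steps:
C(W) = 2*W/(25 + W) (C(W) = (2*W)/(25 + W) = 2*W/(25 + W))
sqrt(c(n) + C(R(5, 6))) = sqrt(-70 + 2*(-2)/(25 - 2)) = sqrt(-70 + 2*(-2)/23) = sqrt(-70 + 2*(-2)*(1/23)) = sqrt(-70 - 4/23) = sqrt(-1614/23) = I*sqrt(37122)/23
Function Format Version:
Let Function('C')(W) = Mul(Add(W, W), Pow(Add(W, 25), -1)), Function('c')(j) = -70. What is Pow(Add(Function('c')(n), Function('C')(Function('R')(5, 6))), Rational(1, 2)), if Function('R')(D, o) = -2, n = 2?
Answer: Mul(Rational(1, 23), I, Pow(37122, Rational(1, 2))) ≈ Mul(8.3770, I)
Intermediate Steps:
Function('C')(W) = Mul(2, W, Pow(Add(25, W), -1)) (Function('C')(W) = Mul(Mul(2, W), Pow(Add(25, W), -1)) = Mul(2, W, Pow(Add(25, W), -1)))
Pow(Add(Function('c')(n), Function('C')(Function('R')(5, 6))), Rational(1, 2)) = Pow(Add(-70, Mul(2, -2, Pow(Add(25, -2), -1))), Rational(1, 2)) = Pow(Add(-70, Mul(2, -2, Pow(23, -1))), Rational(1, 2)) = Pow(Add(-70, Mul(2, -2, Rational(1, 23))), Rational(1, 2)) = Pow(Add(-70, Rational(-4, 23)), Rational(1, 2)) = Pow(Rational(-1614, 23), Rational(1, 2)) = Mul(Rational(1, 23), I, Pow(37122, Rational(1, 2)))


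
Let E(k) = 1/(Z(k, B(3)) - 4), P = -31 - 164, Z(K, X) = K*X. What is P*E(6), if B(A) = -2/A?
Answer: 195/8 ≈ 24.375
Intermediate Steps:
P = -195
E(k) = 1/(-4 - 2*k/3) (E(k) = 1/(k*(-2/3) - 4) = 1/(-2*k/3 - 4) = 1/(-4 - 2*k/3))
P*E(6) = -585/(2*(-6 - 1*6)) = -585/(2*(-6 - 6)) = -585/(2*(-12)) = -585*(-1)/(2*12) = -195*(-1/8) = 195/8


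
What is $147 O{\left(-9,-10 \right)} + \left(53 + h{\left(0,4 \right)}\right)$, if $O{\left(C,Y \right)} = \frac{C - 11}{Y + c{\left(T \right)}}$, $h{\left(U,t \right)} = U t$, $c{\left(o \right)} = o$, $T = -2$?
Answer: $298$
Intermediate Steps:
$O{\left(C,Y \right)} = \frac{-11 + C}{-2 + Y}$ ($O{\left(C,Y \right)} = \frac{C - 11}{Y - 2} = \frac{-11 + C}{-2 + Y}$)
$147 O{\left(-9,-10 \right)} + \left(53 + h{\left(0,4 \right)}\right) = 147 \frac{-11 - 9}{-2 - 10} + \left(53 + 0 \cdot 4\right) = 147 \frac{1}{-12} \left(-20\right) + \left(53 + 0\right) = 147 \left(\left(- \frac{1}{12}\right) \left(-20\right)\right) + 53 = 147 \cdot \frac{5}{3} + 53 = 245 + 53 = 298$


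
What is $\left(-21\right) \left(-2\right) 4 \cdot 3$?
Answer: $504$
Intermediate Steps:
$\left(-21\right) \left(-2\right) 4 \cdot 3 = 42 \cdot 12 = 504$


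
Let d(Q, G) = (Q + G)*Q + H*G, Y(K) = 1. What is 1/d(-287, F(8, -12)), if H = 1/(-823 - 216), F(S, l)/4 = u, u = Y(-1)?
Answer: 1039/84388615 ≈ 1.2312e-5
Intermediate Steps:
u = 1
F(S, l) = 4 (F(S, l) = 4*1 = 4)
H = -1/1039 (H = 1/(-1039) = -1/1039 ≈ -0.00096246)
d(Q, G) = -G/1039 + Q*(G + Q) (d(Q, G) = (Q + G)*Q - G/1039 = (G + Q)*Q - G/1039 = Q*(G + Q) - G/1039 = -G/1039 + Q*(G + Q))
1/d(-287, F(8, -12)) = 1/((-287)² - 1/1039*4 + 4*(-287)) = 1/(82369 - 4/1039 - 1148) = 1/(84388615/1039) = 1039/84388615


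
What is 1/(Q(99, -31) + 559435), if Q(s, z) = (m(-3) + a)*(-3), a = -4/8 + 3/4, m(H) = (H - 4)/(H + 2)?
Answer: 4/2237653 ≈ 1.7876e-6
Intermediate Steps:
m(H) = (-4 + H)/(2 + H)
a = ¼ (a = -4*⅛ + 3*(¼) = -½ + ¾ = ¼ ≈ 0.25000)
Q(s, z) = -87/4 (Q(s, z) = ((-4 - 3)/(2 - 3) + ¼)*(-3) = (-7/(-1) + ¼)*(-3) = (-1*(-7) + ¼)*(-3) = (7 + ¼)*(-3) = (29/4)*(-3) = -87/4)
1/(Q(99, -31) + 559435) = 1/(-87/4 + 559435) = 1/(2237653/4) = 4/2237653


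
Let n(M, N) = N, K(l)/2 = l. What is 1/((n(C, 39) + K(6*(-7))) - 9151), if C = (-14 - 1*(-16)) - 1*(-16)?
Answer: -1/9196 ≈ -0.00010874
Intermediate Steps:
K(l) = 2*l
C = 18 (C = (-14 + 16) + 16 = 2 + 16 = 18)
1/((n(C, 39) + K(6*(-7))) - 9151) = 1/((39 + 2*(6*(-7))) - 9151) = 1/((39 + 2*(-42)) - 9151) = 1/((39 - 84) - 9151) = 1/(-45 - 9151) = 1/(-9196) = -1/9196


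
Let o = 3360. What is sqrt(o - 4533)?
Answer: I*sqrt(1173) ≈ 34.249*I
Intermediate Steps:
sqrt(o - 4533) = sqrt(3360 - 4533) = sqrt(-1173) = I*sqrt(1173)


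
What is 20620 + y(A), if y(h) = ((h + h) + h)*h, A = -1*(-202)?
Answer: 143032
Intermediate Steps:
A = 202
y(h) = 3*h**2 (y(h) = (2*h + h)*h = (3*h)*h = 3*h**2)
20620 + y(A) = 20620 + 3*202**2 = 20620 + 3*40804 = 20620 + 122412 = 143032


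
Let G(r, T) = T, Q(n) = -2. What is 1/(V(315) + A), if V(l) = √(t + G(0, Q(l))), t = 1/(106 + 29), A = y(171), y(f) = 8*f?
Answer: 184680/252642509 - 3*I*√4035/252642509 ≈ 0.00073099 - 7.5429e-7*I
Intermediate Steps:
A = 1368 (A = 8*171 = 1368)
t = 1/135 ≈ 0.0074074
V(l) = I*√4035/45 (V(l) = √(1/135 - 2) = √(-269/135) = I*√4035/45)
1/(V(315) + A) = 1/(I*√4035/45 + 1368) = 1/(1368 + I*√4035/45)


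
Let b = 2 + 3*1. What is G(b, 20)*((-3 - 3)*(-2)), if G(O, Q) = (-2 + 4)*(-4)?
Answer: -96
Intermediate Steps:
b = 5 (b = 2 + 3 = 5)
G(O, Q) = -8 (G(O, Q) = 2*(-4) = -8)
G(b, 20)*((-3 - 3)*(-2)) = -8*(-3 - 3)*(-2) = -(-48)*(-2) = -8*12 = -96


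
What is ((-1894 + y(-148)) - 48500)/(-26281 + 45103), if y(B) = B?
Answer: -25271/9411 ≈ -2.6853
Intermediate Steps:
((-1894 + y(-148)) - 48500)/(-26281 + 45103) = ((-1894 - 148) - 48500)/(-26281 + 45103) = (-2042 - 48500)/18822 = -50542*1/18822 = -25271/9411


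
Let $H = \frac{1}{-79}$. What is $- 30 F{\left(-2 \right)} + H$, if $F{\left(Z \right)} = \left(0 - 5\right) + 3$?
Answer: $\frac{4739}{79} \approx 59.987$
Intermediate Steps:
$H = - \frac{1}{79} \approx -0.012658$
$F{\left(Z \right)} = -2$ ($F{\left(Z \right)} = -5 + 3 = -2$)
$- 30 F{\left(-2 \right)} + H = \left(-30\right) \left(-2\right) - \frac{1}{79} = 60 - \frac{1}{79} = \frac{4739}{79}$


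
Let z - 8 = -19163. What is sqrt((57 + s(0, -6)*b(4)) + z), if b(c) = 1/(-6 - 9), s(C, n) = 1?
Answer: I*sqrt(4297065)/15 ≈ 138.2*I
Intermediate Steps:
z = -19155 (z = 8 - 19163 = -19155)
b(c) = -1/15 (b(c) = 1/(-15) = -1/15)
sqrt((57 + s(0, -6)*b(4)) + z) = sqrt((57 + 1*(-1/15)) - 19155) = sqrt((57 - 1/15) - 19155) = sqrt(854/15 - 19155) = sqrt(-286471/15) = I*sqrt(4297065)/15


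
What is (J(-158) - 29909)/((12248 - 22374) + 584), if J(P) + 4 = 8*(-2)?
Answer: 29929/9542 ≈ 3.1366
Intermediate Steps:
J(P) = -20 (J(P) = -4 + 8*(-2) = -4 - 16 = -20)
(J(-158) - 29909)/((12248 - 22374) + 584) = (-20 - 29909)/((12248 - 22374) + 584) = -29929/(-10126 + 584) = -29929/(-9542) = -29929*(-1/9542) = 29929/9542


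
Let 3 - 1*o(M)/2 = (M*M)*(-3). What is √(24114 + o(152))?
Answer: 2*√40686 ≈ 403.42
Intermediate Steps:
o(M) = 6 + 6*M² (o(M) = 6 - 2*M*M*(-3) = 6 - 2*M²*(-3) = 6 - (-6)*M² = 6 + 6*M²)
√(24114 + o(152)) = √(24114 + (6 + 6*152²)) = √(24114 + (6 + 6*23104)) = √(24114 + (6 + 138624)) = √(24114 + 138630) = √162744 = 2*√40686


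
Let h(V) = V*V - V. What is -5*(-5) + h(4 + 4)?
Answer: 81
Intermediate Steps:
h(V) = V² - V
-5*(-5) + h(4 + 4) = -5*(-5) + (4 + 4)*(-1 + (4 + 4)) = 25 + 8*(-1 + 8) = 25 + 8*7 = 25 + 56 = 81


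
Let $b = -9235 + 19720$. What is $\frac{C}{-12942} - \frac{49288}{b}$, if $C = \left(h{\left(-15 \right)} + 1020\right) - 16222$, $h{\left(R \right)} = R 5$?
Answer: $- \frac{17692813}{5025810} \approx -3.5204$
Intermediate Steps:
$h{\left(R \right)} = 5 R$
$b = 10485$
$C = -15277$ ($C = \left(5 \left(-15\right) + 1020\right) - 16222 = \left(-75 + 1020\right) - 16222 = 945 - 16222 = -15277$)
$\frac{C}{-12942} - \frac{49288}{b} = - \frac{15277}{-12942} - \frac{49288}{10485} = \left(-15277\right) \left(- \frac{1}{12942}\right) - \frac{49288}{10485} = \frac{15277}{12942} - \frac{49288}{10485} = - \frac{17692813}{5025810}$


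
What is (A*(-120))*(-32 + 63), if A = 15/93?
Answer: -600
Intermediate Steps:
A = 5/31 (A = 15*(1/93) = 5/31 ≈ 0.16129)
(A*(-120))*(-32 + 63) = ((5/31)*(-120))*(-32 + 63) = -600/31*31 = -600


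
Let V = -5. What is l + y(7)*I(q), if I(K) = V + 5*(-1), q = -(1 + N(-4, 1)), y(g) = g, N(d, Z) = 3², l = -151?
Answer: -221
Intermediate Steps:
N(d, Z) = 9
q = -10 (q = -(1 + 9) = -1*10 = -10)
I(K) = -10 (I(K) = -5 + 5*(-1) = -5 - 5 = -10)
l + y(7)*I(q) = -151 + 7*(-10) = -151 - 70 = -221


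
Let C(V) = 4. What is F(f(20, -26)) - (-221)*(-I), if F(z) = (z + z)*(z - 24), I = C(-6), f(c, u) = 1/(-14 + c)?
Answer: -16055/18 ≈ -891.94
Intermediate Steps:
I = 4
F(z) = 2*z*(-24 + z) (F(z) = (2*z)*(-24 + z) = 2*z*(-24 + z))
F(f(20, -26)) - (-221)*(-I) = 2*(-24 + 1/(-14 + 20))/(-14 + 20) - (-221)*(-1*4) = 2*(-24 + 1/6)/6 - (-221)*(-4) = 2*(⅙)*(-24 + ⅙) - 1*884 = 2*(⅙)*(-143/6) - 884 = -143/18 - 884 = -16055/18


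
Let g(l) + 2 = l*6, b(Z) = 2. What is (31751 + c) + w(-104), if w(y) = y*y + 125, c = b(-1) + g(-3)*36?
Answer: 41974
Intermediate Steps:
g(l) = -2 + 6*l (g(l) = -2 + l*6 = -2 + 6*l)
c = -718 (c = 2 + (-2 + 6*(-3))*36 = 2 + (-2 - 18)*36 = 2 - 20*36 = 2 - 720 = -718)
w(y) = 125 + y² (w(y) = y² + 125 = 125 + y²)
(31751 + c) + w(-104) = (31751 - 718) + (125 + (-104)²) = 31033 + (125 + 10816) = 31033 + 10941 = 41974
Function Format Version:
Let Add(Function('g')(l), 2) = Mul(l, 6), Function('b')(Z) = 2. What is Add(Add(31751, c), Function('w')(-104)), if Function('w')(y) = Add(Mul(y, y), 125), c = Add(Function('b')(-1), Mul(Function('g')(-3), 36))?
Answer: 41974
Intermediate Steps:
Function('g')(l) = Add(-2, Mul(6, l)) (Function('g')(l) = Add(-2, Mul(l, 6)) = Add(-2, Mul(6, l)))
c = -718 (c = Add(2, Mul(Add(-2, Mul(6, -3)), 36)) = Add(2, Mul(Add(-2, -18), 36)) = Add(2, Mul(-20, 36)) = Add(2, -720) = -718)
Function('w')(y) = Add(125, Pow(y, 2)) (Function('w')(y) = Add(Pow(y, 2), 125) = Add(125, Pow(y, 2)))
Add(Add(31751, c), Function('w')(-104)) = Add(Add(31751, -718), Add(125, Pow(-104, 2))) = Add(31033, Add(125, 10816)) = Add(31033, 10941) = 41974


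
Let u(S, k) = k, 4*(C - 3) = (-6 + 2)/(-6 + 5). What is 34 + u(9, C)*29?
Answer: 150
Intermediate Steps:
C = 4 (C = 3 + ((-6 + 2)/(-6 + 5))/4 = 3 + (-4/(-1))/4 = 3 + (-4*(-1))/4 = 3 + (¼)*4 = 3 + 1 = 4)
34 + u(9, C)*29 = 34 + 4*29 = 34 + 116 = 150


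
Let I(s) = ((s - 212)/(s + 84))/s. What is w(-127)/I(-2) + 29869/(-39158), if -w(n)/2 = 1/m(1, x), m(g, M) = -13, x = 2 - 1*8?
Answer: -5017981/7781254 ≈ -0.64488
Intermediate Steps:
x = -6 (x = 2 - 8 = -6)
w(n) = 2/13 (w(n) = -2/(-13) = -2*(-1/13) = 2/13)
I(s) = (-212 + s)/(s*(84 + s)) (I(s) = ((-212 + s)/(84 + s))/s = (-212 + s)/(s*(84 + s)))
w(-127)/I(-2) + 29869/(-39158) = 2/(13*(((-212 - 2)/((-2)*(84 - 2))))) + 29869/(-39158) = 2/(13*((-½*(-214)/82))) + 29869*(-1/39158) = 2/(13*((-½*1/82*(-214)))) - 4267/5594 = 2/(13*(107/82)) - 4267/5594 = (2/13)*(82/107) - 4267/5594 = 164/1391 - 4267/5594 = -5017981/7781254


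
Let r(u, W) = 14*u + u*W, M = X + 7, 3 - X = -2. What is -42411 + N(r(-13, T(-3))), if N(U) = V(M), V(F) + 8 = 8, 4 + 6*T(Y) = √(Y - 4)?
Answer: -42411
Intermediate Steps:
X = 5 (X = 3 - 1*(-2) = 3 + 2 = 5)
T(Y) = -⅔ + √(-4 + Y)/6 (T(Y) = -⅔ + √(Y - 4)/6 = -⅔ + √(-4 + Y)/6)
M = 12 (M = 5 + 7 = 12)
V(F) = 0 (V(F) = -8 + 8 = 0)
r(u, W) = 14*u + W*u
N(U) = 0
-42411 + N(r(-13, T(-3))) = -42411 + 0 = -42411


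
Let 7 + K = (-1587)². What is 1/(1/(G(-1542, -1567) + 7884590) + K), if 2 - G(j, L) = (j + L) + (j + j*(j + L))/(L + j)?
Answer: 24527654945/61774419693592199 ≈ 3.9705e-7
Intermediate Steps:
K = 2518562 (K = -7 + (-1587)² = -7 + 2518569 = 2518562)
G(j, L) = 2 - L - j - (j + j*(L + j))/(L + j) (G(j, L) = 2 - ((j + L) + (j + j*(j + L))/(L + j)) = 2 - ((L + j) + (j + j*(L + j))/(L + j)) = 2 - (L + j + (j + j*(L + j))/(L + j)) = 2 + (-L - j - (j + j*(L + j))/(L + j)) = 2 - L - j - (j + j*(L + j))/(L + j))
1/(1/(G(-1542, -1567) + 7884590) + K) = 1/(1/((-1542 - 1*(-1567)² - 2*(-1542)² + 2*(-1567) - 3*(-1567)*(-1542))/(-1567 - 1542) + 7884590) + 2518562) = 1/(1/((-1542 - 1*2455489 - 2*2377764 - 3134 - 7248942)/(-3109) + 7884590) + 2518562) = 1/(1/(-(-1542 - 2455489 - 4755528 - 3134 - 7248942)/3109 + 7884590) + 2518562) = 1/(1/(-1/3109*(-14464635) + 7884590) + 2518562) = 1/(1/(14464635/3109 + 7884590) + 2518562) = 1/(1/(24527654945/3109) + 2518562) = 1/(3109/24527654945 + 2518562) = 1/(61774419693592199/24527654945) = 24527654945/61774419693592199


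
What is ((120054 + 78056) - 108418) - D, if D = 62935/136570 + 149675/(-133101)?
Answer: 326079536760751/3635520714 ≈ 89693.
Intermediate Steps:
D = -2412880663/3635520714 (D = 62935*(1/136570) + 149675*(-1/133101) = 12587/27314 - 149675/133101 = -2412880663/3635520714 ≈ -0.66370)
((120054 + 78056) - 108418) - D = ((120054 + 78056) - 108418) - 1*(-2412880663/3635520714) = (198110 - 108418) + 2412880663/3635520714 = 89692 + 2412880663/3635520714 = 326079536760751/3635520714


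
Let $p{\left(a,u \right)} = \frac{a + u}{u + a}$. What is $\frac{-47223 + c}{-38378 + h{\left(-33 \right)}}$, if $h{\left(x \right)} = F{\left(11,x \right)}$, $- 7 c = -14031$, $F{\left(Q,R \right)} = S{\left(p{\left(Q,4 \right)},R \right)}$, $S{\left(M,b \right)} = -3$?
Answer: $\frac{316530}{268667} \approx 1.1782$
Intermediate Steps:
$p{\left(a,u \right)} = 1$ ($p{\left(a,u \right)} = \frac{a + u}{a + u} = 1$)
$F{\left(Q,R \right)} = -3$
$c = \frac{14031}{7}$ ($c = \left(- \frac{1}{7}\right) \left(-14031\right) = \frac{14031}{7} \approx 2004.4$)
$h{\left(x \right)} = -3$
$\frac{-47223 + c}{-38378 + h{\left(-33 \right)}} = \frac{-47223 + \frac{14031}{7}}{-38378 - 3} = - \frac{316530}{7 \left(-38381\right)} = \left(- \frac{316530}{7}\right) \left(- \frac{1}{38381}\right) = \frac{316530}{268667}$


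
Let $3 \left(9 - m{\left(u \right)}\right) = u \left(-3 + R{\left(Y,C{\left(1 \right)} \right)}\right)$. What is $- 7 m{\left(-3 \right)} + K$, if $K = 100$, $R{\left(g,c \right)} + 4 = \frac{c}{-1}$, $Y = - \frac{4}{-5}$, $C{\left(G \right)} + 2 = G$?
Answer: $79$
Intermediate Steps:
$C{\left(G \right)} = -2 + G$
$Y = \frac{4}{5}$ ($Y = \left(-4\right) \left(- \frac{1}{5}\right) = \frac{4}{5} \approx 0.8$)
$R{\left(g,c \right)} = -4 - c$ ($R{\left(g,c \right)} = -4 + \frac{c}{-1} = -4 + c \left(-1\right) = -4 - c$)
$m{\left(u \right)} = 9 + 2 u$ ($m{\left(u \right)} = 9 - \frac{u \left(-3 - 3\right)}{3} = 9 - \frac{u \left(-6\right)}{3} = 9 - \frac{\left(-6\right) u}{3} = 9 + 2 u$)
$- 7 m{\left(-3 \right)} + K = - 7 \left(9 + 2 \left(-3\right)\right) + 100 = - 7 \left(9 - 6\right) + 100 = \left(-7\right) 3 + 100 = -21 + 100 = 79$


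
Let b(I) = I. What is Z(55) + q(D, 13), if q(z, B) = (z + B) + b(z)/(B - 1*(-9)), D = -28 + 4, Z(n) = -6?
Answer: -199/11 ≈ -18.091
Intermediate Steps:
D = -24
q(z, B) = B + z + z/(9 + B) (q(z, B) = (z + B) + z/(B - 1*(-9)) = (B + z) + z/(B + 9) = (B + z) + z/(9 + B) = B + z + z/(9 + B))
Z(55) + q(D, 13) = -6 + (13² + 9*13 + 10*(-24) + 13*(-24))/(9 + 13) = -6 + (169 + 117 - 240 - 312)/22 = -6 + (1/22)*(-266) = -6 - 133/11 = -199/11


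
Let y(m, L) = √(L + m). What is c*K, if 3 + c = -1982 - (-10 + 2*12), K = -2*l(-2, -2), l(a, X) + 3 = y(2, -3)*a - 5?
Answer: -31984 - 7996*I ≈ -31984.0 - 7996.0*I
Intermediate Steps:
l(a, X) = -8 + I*a (l(a, X) = -3 + (√(-3 + 2)*a - 5) = -3 + (√(-1)*a - 5) = -3 + (I*a - 5) = -3 + (-5 + I*a) = -8 + I*a)
K = 16 + 4*I (K = -2*(-8 + I*(-2)) = -2*(-8 - 2*I) = 16 + 4*I ≈ 16.0 + 4.0*I)
c = -1999 (c = -3 + (-1982 - (-10 + 2*12)) = -3 + (-1982 - (-10 + 24)) = -3 + (-1982 - 1*14) = -3 + (-1982 - 14) = -3 - 1996 = -1999)
c*K = -1999*(16 + 4*I) = -31984 - 7996*I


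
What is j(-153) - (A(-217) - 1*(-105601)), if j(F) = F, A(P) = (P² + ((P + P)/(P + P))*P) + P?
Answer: -152409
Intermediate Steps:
A(P) = P² + 2*P (A(P) = (P² + ((2*P)/((2*P)))*P) + P = (P² + ((2*P)*(1/(2*P)))*P) + P = (P² + 1*P) + P = (P² + P) + P = (P + P²) + P = P² + 2*P)
j(-153) - (A(-217) - 1*(-105601)) = -153 - (-217*(2 - 217) - 1*(-105601)) = -153 - (-217*(-215) + 105601) = -153 - (46655 + 105601) = -153 - 1*152256 = -153 - 152256 = -152409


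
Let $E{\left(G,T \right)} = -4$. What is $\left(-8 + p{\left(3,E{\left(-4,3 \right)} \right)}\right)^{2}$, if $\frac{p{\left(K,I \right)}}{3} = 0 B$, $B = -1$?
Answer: $64$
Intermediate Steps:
$p{\left(K,I \right)} = 0$ ($p{\left(K,I \right)} = 3 \cdot 0 \left(-1\right) = 3 \cdot 0 = 0$)
$\left(-8 + p{\left(3,E{\left(-4,3 \right)} \right)}\right)^{2} = \left(-8 + 0\right)^{2} = \left(-8\right)^{2} = 64$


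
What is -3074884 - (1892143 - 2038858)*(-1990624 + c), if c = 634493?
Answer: -198967834549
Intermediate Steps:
-3074884 - (1892143 - 2038858)*(-1990624 + c) = -3074884 - (1892143 - 2038858)*(-1990624 + 634493) = -3074884 - (-146715)*(-1356131) = -3074884 - 1*198964759665 = -3074884 - 198964759665 = -198967834549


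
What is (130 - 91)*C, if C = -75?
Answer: -2925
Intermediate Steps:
(130 - 91)*C = (130 - 91)*(-75) = 39*(-75) = -2925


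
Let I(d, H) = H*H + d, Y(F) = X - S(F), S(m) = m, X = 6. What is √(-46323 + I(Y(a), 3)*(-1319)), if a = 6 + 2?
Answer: 2*I*√13889 ≈ 235.7*I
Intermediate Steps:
a = 8
Y(F) = 6 - F
I(d, H) = d + H² (I(d, H) = H² + d = d + H²)
√(-46323 + I(Y(a), 3)*(-1319)) = √(-46323 + ((6 - 1*8) + 3²)*(-1319)) = √(-46323 + ((6 - 8) + 9)*(-1319)) = √(-46323 + (-2 + 9)*(-1319)) = √(-46323 + 7*(-1319)) = √(-46323 - 9233) = √(-55556) = 2*I*√13889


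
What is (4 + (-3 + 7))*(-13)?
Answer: -104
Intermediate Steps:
(4 + (-3 + 7))*(-13) = (4 + 4)*(-13) = 8*(-13) = -104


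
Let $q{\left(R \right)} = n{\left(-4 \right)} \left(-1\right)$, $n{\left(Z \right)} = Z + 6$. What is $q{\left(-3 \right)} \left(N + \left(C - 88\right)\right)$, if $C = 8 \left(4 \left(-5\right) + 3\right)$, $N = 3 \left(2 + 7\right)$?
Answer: $394$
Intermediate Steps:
$n{\left(Z \right)} = 6 + Z$
$q{\left(R \right)} = -2$ ($q{\left(R \right)} = \left(6 - 4\right) \left(-1\right) = 2 \left(-1\right) = -2$)
$N = 27$ ($N = 3 \cdot 9 = 27$)
$C = -136$ ($C = 8 \left(-20 + 3\right) = 8 \left(-17\right) = -136$)
$q{\left(-3 \right)} \left(N + \left(C - 88\right)\right) = - 2 \left(27 - 224\right) = \left(-2\right) \left(-197\right) = 394$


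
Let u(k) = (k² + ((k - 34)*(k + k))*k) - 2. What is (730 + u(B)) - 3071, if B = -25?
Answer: -75468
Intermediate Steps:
u(k) = -2 + k² + 2*k²*(-34 + k) (u(k) = (k² + ((-34 + k)*(2*k))*k) - 2 = (k² + (2*k*(-34 + k))*k) - 2 = (k² + 2*k²*(-34 + k)) - 2 = -2 + k² + 2*k²*(-34 + k))
(730 + u(B)) - 3071 = (730 + (-2 - 67*(-25)² + 2*(-25)³)) - 3071 = (730 + (-2 - 67*625 + 2*(-15625))) - 3071 = (730 + (-2 - 41875 - 31250)) - 3071 = (730 - 73127) - 3071 = -72397 - 3071 = -75468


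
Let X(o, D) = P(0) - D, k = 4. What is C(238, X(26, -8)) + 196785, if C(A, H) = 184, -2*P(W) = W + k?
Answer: 196969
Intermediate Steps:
P(W) = -2 - W/2 (P(W) = -(W + 4)/2 = -(4 + W)/2 = -2 - W/2)
X(o, D) = -2 - D (X(o, D) = (-2 - ½*0) - D = (-2 + 0) - D = -2 - D)
C(238, X(26, -8)) + 196785 = 184 + 196785 = 196969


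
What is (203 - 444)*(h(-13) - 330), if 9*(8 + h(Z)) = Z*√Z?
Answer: 81458 + 3133*I*√13/9 ≈ 81458.0 + 1255.1*I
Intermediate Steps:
h(Z) = -8 + Z^(3/2)/9 (h(Z) = -8 + (Z*√Z)/9 = -8 + Z^(3/2)/9)
(203 - 444)*(h(-13) - 330) = (203 - 444)*((-8 + (-13)^(3/2)/9) - 330) = -241*((-8 + (-13*I*√13)/9) - 330) = -241*((-8 - 13*I*√13/9) - 330) = -241*(-338 - 13*I*√13/9) = 81458 + 3133*I*√13/9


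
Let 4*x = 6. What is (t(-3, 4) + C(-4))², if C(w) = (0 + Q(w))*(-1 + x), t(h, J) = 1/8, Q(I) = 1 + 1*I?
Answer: 121/64 ≈ 1.8906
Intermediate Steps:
x = 3/2 (x = (¼)*6 = 3/2 ≈ 1.5000)
Q(I) = 1 + I
t(h, J) = ⅛
C(w) = ½ + w/2 (C(w) = (0 + (1 + w))*(-1 + 3/2) = (1 + w)*(½) = ½ + w/2)
(t(-3, 4) + C(-4))² = (⅛ + (½ + (½)*(-4)))² = (⅛ + (½ - 2))² = (⅛ - 3/2)² = (-11/8)² = 121/64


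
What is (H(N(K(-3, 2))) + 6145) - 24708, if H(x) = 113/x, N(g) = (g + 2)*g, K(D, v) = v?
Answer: -148391/8 ≈ -18549.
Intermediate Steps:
N(g) = g*(2 + g) (N(g) = (2 + g)*g = g*(2 + g))
(H(N(K(-3, 2))) + 6145) - 24708 = (113/((2*(2 + 2))) + 6145) - 24708 = (113/((2*4)) + 6145) - 24708 = (113/8 + 6145) - 24708 = 49273/8 - 24708 = -148391/8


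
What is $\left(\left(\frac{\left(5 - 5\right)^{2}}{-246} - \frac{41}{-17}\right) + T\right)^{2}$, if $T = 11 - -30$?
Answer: $\frac{544644}{289} \approx 1884.6$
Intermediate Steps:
$T = 41$ ($T = 11 + 30 = 41$)
$\left(\left(\frac{\left(5 - 5\right)^{2}}{-246} - \frac{41}{-17}\right) + T\right)^{2} = \left(\left(\frac{\left(5 - 5\right)^{2}}{-246} - \frac{41}{-17}\right) + 41\right)^{2} = \left(\left(0^{2} \left(- \frac{1}{246}\right) - - \frac{41}{17}\right) + 41\right)^{2} = \left(\left(0 \left(- \frac{1}{246}\right) + \frac{41}{17}\right) + 41\right)^{2} = \left(\left(0 + \frac{41}{17}\right) + 41\right)^{2} = \left(\frac{41}{17} + 41\right)^{2} = \left(\frac{738}{17}\right)^{2} = \frac{544644}{289}$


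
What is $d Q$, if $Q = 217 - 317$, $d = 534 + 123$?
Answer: $-65700$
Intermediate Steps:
$d = 657$
$Q = -100$ ($Q = 217 - 317 = -100$)
$d Q = 657 \left(-100\right) = -65700$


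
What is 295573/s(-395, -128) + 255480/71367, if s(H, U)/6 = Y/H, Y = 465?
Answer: -555431982383/13274262 ≈ -41843.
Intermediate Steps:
s(H, U) = 2790/H (s(H, U) = 6*(465/H) = 2790/H)
295573/s(-395, -128) + 255480/71367 = 295573/((2790/(-395))) + 255480/71367 = 295573/((2790*(-1/395))) + 255480*(1/71367) = 295573/(-558/79) + 85160/23789 = 295573*(-79/558) + 85160/23789 = -23350267/558 + 85160/23789 = -555431982383/13274262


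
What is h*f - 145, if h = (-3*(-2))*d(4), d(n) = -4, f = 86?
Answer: -2209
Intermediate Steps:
h = -24 (h = -3*(-2)*(-4) = 6*(-4) = -24)
h*f - 145 = -24*86 - 145 = -2064 - 145 = -2209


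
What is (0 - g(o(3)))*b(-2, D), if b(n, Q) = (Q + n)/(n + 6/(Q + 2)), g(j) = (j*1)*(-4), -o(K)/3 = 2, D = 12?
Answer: 1680/11 ≈ 152.73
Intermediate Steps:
o(K) = -6 (o(K) = -3*2 = -6)
g(j) = -4*j (g(j) = j*(-4) = -4*j)
b(n, Q) = (Q + n)/(n + 6/(2 + Q))
(0 - g(o(3)))*b(-2, D) = (0 - (-4)*(-6))*((12² + 2*12 + 2*(-2) + 12*(-2))/(6 + 2*(-2) + 12*(-2))) = (0 - 1*24)*((144 + 24 - 4 - 24)/(6 - 4 - 24)) = (0 - 24)*(140/(-22)) = -(-12)*140/11 = -24*(-70/11) = 1680/11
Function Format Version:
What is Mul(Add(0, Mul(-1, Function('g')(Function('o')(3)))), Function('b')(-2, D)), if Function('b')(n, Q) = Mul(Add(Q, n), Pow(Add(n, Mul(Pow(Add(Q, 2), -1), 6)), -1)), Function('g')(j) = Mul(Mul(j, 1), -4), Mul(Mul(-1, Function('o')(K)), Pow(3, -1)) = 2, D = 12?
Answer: Rational(1680, 11) ≈ 152.73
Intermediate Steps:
Function('o')(K) = -6 (Function('o')(K) = Mul(-3, 2) = -6)
Function('g')(j) = Mul(-4, j) (Function('g')(j) = Mul(j, -4) = Mul(-4, j))
Function('b')(n, Q) = Mul(Pow(Add(n, Mul(6, Pow(Add(2, Q), -1))), -1), Add(Q, n)) (Function('b')(n, Q) = Mul(Add(Q, n), Pow(Add(n, Mul(Pow(Add(2, Q), -1), 6)), -1)) = Mul(Add(Q, n), Pow(Add(n, Mul(6, Pow(Add(2, Q), -1))), -1)) = Mul(Pow(Add(n, Mul(6, Pow(Add(2, Q), -1))), -1), Add(Q, n)))
Mul(Add(0, Mul(-1, Function('g')(Function('o')(3)))), Function('b')(-2, D)) = Mul(Add(0, Mul(-1, Mul(-4, -6))), Mul(Pow(Add(6, Mul(2, -2), Mul(12, -2)), -1), Add(Pow(12, 2), Mul(2, 12), Mul(2, -2), Mul(12, -2)))) = Mul(Add(0, Mul(-1, 24)), Mul(Pow(Add(6, -4, -24), -1), Add(144, 24, -4, -24))) = Mul(Add(0, -24), Mul(Pow(-22, -1), 140)) = Mul(-24, Mul(Rational(-1, 22), 140)) = Mul(-24, Rational(-70, 11)) = Rational(1680, 11)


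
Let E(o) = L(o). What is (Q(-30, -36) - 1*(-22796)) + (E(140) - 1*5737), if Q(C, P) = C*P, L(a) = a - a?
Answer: 18139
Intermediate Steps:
L(a) = 0
E(o) = 0
(Q(-30, -36) - 1*(-22796)) + (E(140) - 1*5737) = (-30*(-36) - 1*(-22796)) + (0 - 1*5737) = (1080 + 22796) + (0 - 5737) = 23876 - 5737 = 18139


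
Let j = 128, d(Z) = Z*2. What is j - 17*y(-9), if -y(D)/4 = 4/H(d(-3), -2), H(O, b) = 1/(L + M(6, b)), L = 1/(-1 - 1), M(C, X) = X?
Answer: -552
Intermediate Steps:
L = -½ (L = 1/(-2) = -½ ≈ -0.50000)
d(Z) = 2*Z
H(O, b) = 1/(-½ + b)
y(D) = 40 (y(D) = -16/(2/(-1 + 2*(-2))) = -16/(2/(-1 - 4)) = -16/(2/(-5)) = -16/(2*(-⅕)) = -16/(-⅖) = -16*(-5)/2 = -4*(-10) = 40)
j - 17*y(-9) = 128 - 17*40 = 128 - 680 = -552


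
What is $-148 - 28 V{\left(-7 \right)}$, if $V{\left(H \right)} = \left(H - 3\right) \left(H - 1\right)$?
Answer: $-2388$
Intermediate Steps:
$V{\left(H \right)} = \left(-1 + H\right) \left(-3 + H\right)$ ($V{\left(H \right)} = \left(-3 + H\right) \left(-1 + H\right) = \left(-1 + H\right) \left(-3 + H\right)$)
$-148 - 28 V{\left(-7 \right)} = -148 - 28 \left(3 + \left(-7\right)^{2} - -28\right) = -148 - 28 \left(3 + 49 + 28\right) = -148 - 2240 = -2388$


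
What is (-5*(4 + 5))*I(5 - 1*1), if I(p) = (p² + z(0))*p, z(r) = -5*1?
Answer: -1980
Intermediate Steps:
z(r) = -5
I(p) = p*(-5 + p²) (I(p) = (p² - 5)*p = (-5 + p²)*p = p*(-5 + p²))
(-5*(4 + 5))*I(5 - 1*1) = (-5*(4 + 5))*((5 - 1*1)*(-5 + (5 - 1*1)²)) = (-5*9)*((5 - 1)*(-5 + (5 - 1)²)) = -180*(-5 + 4²) = -180*(-5 + 16) = -180*11 = -45*44 = -1980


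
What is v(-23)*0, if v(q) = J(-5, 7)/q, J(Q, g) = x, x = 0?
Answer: 0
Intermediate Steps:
J(Q, g) = 0
v(q) = 0 (v(q) = 0/q = 0)
v(-23)*0 = 0*0 = 0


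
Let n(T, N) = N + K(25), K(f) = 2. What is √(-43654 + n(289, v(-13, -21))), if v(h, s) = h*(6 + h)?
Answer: 7*I*√889 ≈ 208.71*I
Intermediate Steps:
n(T, N) = 2 + N (n(T, N) = N + 2 = 2 + N)
√(-43654 + n(289, v(-13, -21))) = √(-43654 + (2 - 13*(6 - 13))) = √(-43654 + (2 - 13*(-7))) = √(-43654 + (2 + 91)) = √(-43654 + 93) = √(-43561) = 7*I*√889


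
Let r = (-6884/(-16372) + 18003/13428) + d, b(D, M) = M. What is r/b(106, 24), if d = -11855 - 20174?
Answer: -586747598483/439686432 ≈ -1334.5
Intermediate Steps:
d = -32029
r = -586747598483/18320268 (r = (-6884/(-16372) + 18003/13428) - 32029 = (-6884*(-1/16372) + 18003*(1/13428)) - 32029 = (1721/4093 + 6001/4476) - 32029 = 32265289/18320268 - 32029 = -586747598483/18320268 ≈ -32027.)
r/b(106, 24) = -586747598483/18320268/24 = -586747598483/18320268*1/24 = -586747598483/439686432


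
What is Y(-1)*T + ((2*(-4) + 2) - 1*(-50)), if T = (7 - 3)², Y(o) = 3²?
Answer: 188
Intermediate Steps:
Y(o) = 9
T = 16 (T = 4² = 16)
Y(-1)*T + ((2*(-4) + 2) - 1*(-50)) = 9*16 + ((2*(-4) + 2) - 1*(-50)) = 144 + ((-8 + 2) + 50) = 144 + (-6 + 50) = 144 + 44 = 188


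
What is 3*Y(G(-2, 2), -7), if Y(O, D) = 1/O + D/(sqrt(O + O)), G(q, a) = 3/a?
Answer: 2 - 7*sqrt(3) ≈ -10.124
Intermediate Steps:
Y(O, D) = 1/O + D*sqrt(2)/(2*sqrt(O)) (Y(O, D) = 1/O + D/(sqrt(2*O)) = 1/O + D/((sqrt(2)*sqrt(O))) = 1/O + D*(sqrt(2)/(2*sqrt(O))) = 1/O + D*sqrt(2)/(2*sqrt(O)))
3*Y(G(-2, 2), -7) = 3*(1/(3/2) + (1/2)*(-7)*sqrt(2)/sqrt(3/2)) = 3*(2/3 + (1/2)*(-7)*sqrt(2)*(sqrt(6)/3)) = 3*(2/3 - 7*sqrt(3)/3) = 2 - 7*sqrt(3)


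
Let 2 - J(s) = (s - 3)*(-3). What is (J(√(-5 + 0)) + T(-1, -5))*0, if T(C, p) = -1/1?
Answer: 0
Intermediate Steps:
T(C, p) = -1 (T(C, p) = -1*1 = -1)
J(s) = -7 + 3*s (J(s) = 2 - (s - 3)*(-3) = 2 - (-3 + s)*(-3) = 2 - (9 - 3*s) = 2 + (-9 + 3*s) = -7 + 3*s)
(J(√(-5 + 0)) + T(-1, -5))*0 = ((-7 + 3*√(-5 + 0)) - 1)*0 = ((-7 + 3*√(-5)) - 1)*0 = ((-7 + 3*(I*√5)) - 1)*0 = ((-7 + 3*I*√5) - 1)*0 = (-8 + 3*I*√5)*0 = 0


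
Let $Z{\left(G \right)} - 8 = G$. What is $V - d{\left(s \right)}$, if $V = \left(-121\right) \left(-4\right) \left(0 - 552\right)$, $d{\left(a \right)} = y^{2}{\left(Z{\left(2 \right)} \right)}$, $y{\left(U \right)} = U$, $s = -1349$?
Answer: $-267268$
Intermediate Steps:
$Z{\left(G \right)} = 8 + G$
$d{\left(a \right)} = 100$ ($d{\left(a \right)} = \left(8 + 2\right)^{2} = 10^{2} = 100$)
$V = -267168$ ($V = 484 \left(-552\right) = -267168$)
$V - d{\left(s \right)} = -267168 - 100 = -267268$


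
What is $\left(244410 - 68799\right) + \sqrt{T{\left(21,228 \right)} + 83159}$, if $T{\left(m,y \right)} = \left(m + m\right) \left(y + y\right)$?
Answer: $175611 + \sqrt{102311} \approx 1.7593 \cdot 10^{5}$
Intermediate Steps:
$T{\left(m,y \right)} = 4 m y$ ($T{\left(m,y \right)} = 2 m 2 y = 4 m y$)
$\left(244410 - 68799\right) + \sqrt{T{\left(21,228 \right)} + 83159} = \left(244410 - 68799\right) + \sqrt{4 \cdot 21 \cdot 228 + 83159} = 175611 + \sqrt{19152 + 83159} = 175611 + \sqrt{102311}$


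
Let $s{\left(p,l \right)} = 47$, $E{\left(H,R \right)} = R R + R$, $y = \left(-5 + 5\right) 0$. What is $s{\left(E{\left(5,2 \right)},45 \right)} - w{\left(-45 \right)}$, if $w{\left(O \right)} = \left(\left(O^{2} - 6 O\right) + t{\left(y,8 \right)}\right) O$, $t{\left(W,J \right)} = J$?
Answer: $103682$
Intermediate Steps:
$y = 0$ ($y = 0 \cdot 0 = 0$)
$E{\left(H,R \right)} = R + R^{2}$ ($E{\left(H,R \right)} = R^{2} + R = R + R^{2}$)
$w{\left(O \right)} = O \left(8 + O^{2} - 6 O\right)$ ($w{\left(O \right)} = \left(\left(O^{2} - 6 O\right) + 8\right) O = \left(8 + O^{2} - 6 O\right) O = O \left(8 + O^{2} - 6 O\right)$)
$s{\left(E{\left(5,2 \right)},45 \right)} - w{\left(-45 \right)} = 47 - - 45 \left(8 + \left(-45\right)^{2} - -270\right) = 47 - - 45 \left(8 + 2025 + 270\right) = 47 - \left(-45\right) 2303 = 47 - -103635 = 47 + 103635 = 103682$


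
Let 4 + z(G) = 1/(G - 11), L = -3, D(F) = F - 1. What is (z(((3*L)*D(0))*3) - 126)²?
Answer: 4322241/256 ≈ 16884.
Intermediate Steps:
D(F) = -1 + F
z(G) = -4 + 1/(-11 + G) (z(G) = -4 + 1/(G - 11) = -4 + 1/(-11 + G))
(z(((3*L)*D(0))*3) - 126)² = ((45 - 4*(3*(-3))*(-1 + 0)*3)/(-11 + ((3*(-3))*(-1 + 0))*3) - 126)² = ((45 - 4*(-9*(-1))*3)/(-11 - 9*(-1)*3) - 126)² = ((45 - 36*3)/(-11 + 9*3) - 126)² = ((45 - 4*27)/(-11 + 27) - 126)² = ((45 - 108)/16 - 126)² = ((1/16)*(-63) - 126)² = (-63/16 - 126)² = (-2079/16)² = 4322241/256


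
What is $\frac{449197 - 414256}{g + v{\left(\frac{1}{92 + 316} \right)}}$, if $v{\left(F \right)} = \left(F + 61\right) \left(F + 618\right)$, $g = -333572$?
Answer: $- \frac{5816418624}{49252092503} \approx -0.11809$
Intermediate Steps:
$v{\left(F \right)} = \left(61 + F\right) \left(618 + F\right)$
$\frac{449197 - 414256}{g + v{\left(\frac{1}{92 + 316} \right)}} = \frac{449197 - 414256}{-333572 + \left(37698 + \left(\frac{1}{92 + 316}\right)^{2} + \frac{679}{92 + 316}\right)} = \frac{34941}{-333572 + \left(37698 + \left(\frac{1}{408}\right)^{2} + \frac{679}{408}\right)} = \frac{34941}{-333572 + \left(37698 + \left(\frac{1}{408}\right)^{2} + 679 \cdot \frac{1}{408}\right)} = \frac{34941}{-333572 + \left(37698 + \frac{1}{166464} + \frac{679}{408}\right)} = \frac{34941}{-333572 + \frac{6275636905}{166464}} = \frac{34941}{- \frac{49252092503}{166464}} = 34941 \left(- \frac{166464}{49252092503}\right) = - \frac{5816418624}{49252092503}$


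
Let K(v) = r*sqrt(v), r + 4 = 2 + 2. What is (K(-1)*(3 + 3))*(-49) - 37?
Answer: -37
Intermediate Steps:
r = 0 (r = -4 + (2 + 2) = -4 + 4 = 0)
K(v) = 0 (K(v) = 0*sqrt(v) = 0)
(K(-1)*(3 + 3))*(-49) - 37 = (0*(3 + 3))*(-49) - 37 = (0*6)*(-49) - 37 = 0*(-49) - 37 = 0 - 37 = -37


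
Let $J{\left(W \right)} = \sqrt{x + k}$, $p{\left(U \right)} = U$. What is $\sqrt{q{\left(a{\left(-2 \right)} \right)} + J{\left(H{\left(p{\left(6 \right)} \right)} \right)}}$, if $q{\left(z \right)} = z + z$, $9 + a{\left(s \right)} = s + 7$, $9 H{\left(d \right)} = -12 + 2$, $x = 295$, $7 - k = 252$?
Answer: $\sqrt{-8 + 5 \sqrt{2}} \approx 0.96381 i$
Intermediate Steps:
$k = -245$ ($k = 7 - 252 = -245$)
$H{\left(d \right)} = - \frac{10}{9}$ ($H{\left(d \right)} = \frac{-12 + 2}{9} = \frac{1}{9} \left(-10\right) = - \frac{10}{9}$)
$J{\left(W \right)} = 5 \sqrt{2}$ ($J{\left(W \right)} = \sqrt{295 - 245} = \sqrt{50} = 5 \sqrt{2}$)
$a{\left(s \right)} = -2 + s$ ($a{\left(s \right)} = -9 + \left(s + 7\right) = -9 + \left(7 + s\right) = -2 + s$)
$q{\left(z \right)} = 2 z$
$\sqrt{q{\left(a{\left(-2 \right)} \right)} + J{\left(H{\left(p{\left(6 \right)} \right)} \right)}} = \sqrt{2 \left(-2 - 2\right) + 5 \sqrt{2}} = \sqrt{2 \left(-4\right) + 5 \sqrt{2}} = \sqrt{-8 + 5 \sqrt{2}}$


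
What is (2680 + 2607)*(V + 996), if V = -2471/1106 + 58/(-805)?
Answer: 668212885457/127190 ≈ 5.2537e+6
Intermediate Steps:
V = -293329/127190 (V = -2471*1/1106 + 58*(-1/805) = -353/158 - 58/805 = -293329/127190 ≈ -2.3062)
(2680 + 2607)*(V + 996) = (2680 + 2607)*(-293329/127190 + 996) = 5287*(126387911/127190) = 668212885457/127190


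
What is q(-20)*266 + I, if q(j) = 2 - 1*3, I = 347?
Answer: 81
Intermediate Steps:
q(j) = -1 (q(j) = 2 - 3 = -1)
q(-20)*266 + I = -1*266 + 347 = -266 + 347 = 81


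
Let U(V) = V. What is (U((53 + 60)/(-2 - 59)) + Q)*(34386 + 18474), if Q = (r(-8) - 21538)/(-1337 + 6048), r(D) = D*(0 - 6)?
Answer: -13919042340/41053 ≈ -3.3905e+5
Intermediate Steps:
r(D) = -6*D (r(D) = D*(-6) = -6*D)
Q = -3070/673 (Q = (-6*(-8) - 21538)/(-1337 + 6048) = (48 - 21538)/4711 = -21490*1/4711 = -3070/673 ≈ -4.5617)
(U((53 + 60)/(-2 - 59)) + Q)*(34386 + 18474) = ((53 + 60)/(-2 - 59) - 3070/673)*(34386 + 18474) = (113/(-61) - 3070/673)*52860 = (113*(-1/61) - 3070/673)*52860 = (-113/61 - 3070/673)*52860 = -263319/41053*52860 = -13919042340/41053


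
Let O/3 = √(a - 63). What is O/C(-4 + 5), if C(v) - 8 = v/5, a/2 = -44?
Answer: 15*I*√151/41 ≈ 4.4957*I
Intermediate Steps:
a = -88 (a = 2*(-44) = -88)
O = 3*I*√151 (O = 3*√(-88 - 63) = 3*√(-151) = 3*(I*√151) = 3*I*√151 ≈ 36.865*I)
C(v) = 8 + v/5
O/C(-4 + 5) = (3*I*√151)/(8 + (-4 + 5)/5) = (3*I*√151)/(8 + (⅕)*1) = (3*I*√151)/(8 + ⅕) = (3*I*√151)/(41/5) = (3*I*√151)*(5/41) = 15*I*√151/41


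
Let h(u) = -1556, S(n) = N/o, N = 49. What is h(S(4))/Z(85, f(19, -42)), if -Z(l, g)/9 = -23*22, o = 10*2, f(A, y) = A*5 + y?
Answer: -778/2277 ≈ -0.34168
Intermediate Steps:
f(A, y) = y + 5*A (f(A, y) = 5*A + y = y + 5*A)
o = 20
Z(l, g) = 4554 (Z(l, g) = -(-207)*22 = -9*(-506) = 4554)
S(n) = 49/20
h(S(4))/Z(85, f(19, -42)) = -1556/4554 = -1556*1/4554 = -778/2277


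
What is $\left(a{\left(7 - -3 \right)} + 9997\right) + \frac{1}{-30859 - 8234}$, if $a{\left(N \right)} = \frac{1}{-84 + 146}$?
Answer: $\frac{24230427733}{2423766} \approx 9997.0$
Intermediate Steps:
$a{\left(N \right)} = \frac{1}{62}$
$\left(a{\left(7 - -3 \right)} + 9997\right) + \frac{1}{-30859 - 8234} = \left(\frac{1}{62} + 9997\right) + \frac{1}{-30859 - 8234} = \frac{619815}{62} + \frac{1}{-39093} = \frac{619815}{62} - \frac{1}{39093} = \frac{24230427733}{2423766}$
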